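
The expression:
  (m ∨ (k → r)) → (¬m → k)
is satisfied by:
  {k: True, m: True}
  {k: True, m: False}
  {m: True, k: False}


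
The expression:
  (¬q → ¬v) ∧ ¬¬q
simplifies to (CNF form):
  q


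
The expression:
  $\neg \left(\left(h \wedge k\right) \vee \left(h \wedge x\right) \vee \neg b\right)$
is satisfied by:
  {b: True, k: False, h: False, x: False}
  {x: True, b: True, k: False, h: False}
  {b: True, k: True, x: False, h: False}
  {x: True, b: True, k: True, h: False}
  {h: True, b: True, x: False, k: False}


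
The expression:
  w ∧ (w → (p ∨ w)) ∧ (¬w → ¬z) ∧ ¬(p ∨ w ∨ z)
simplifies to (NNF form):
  False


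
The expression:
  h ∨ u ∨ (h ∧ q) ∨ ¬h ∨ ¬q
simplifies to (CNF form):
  True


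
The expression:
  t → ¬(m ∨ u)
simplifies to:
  (¬m ∧ ¬u) ∨ ¬t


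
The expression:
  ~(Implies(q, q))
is never true.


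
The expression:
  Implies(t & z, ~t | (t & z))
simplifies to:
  True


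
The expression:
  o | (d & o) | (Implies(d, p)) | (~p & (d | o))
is always true.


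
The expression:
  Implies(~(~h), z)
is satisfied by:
  {z: True, h: False}
  {h: False, z: False}
  {h: True, z: True}


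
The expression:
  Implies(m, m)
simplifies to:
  True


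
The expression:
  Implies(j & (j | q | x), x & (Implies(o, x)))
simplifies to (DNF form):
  x | ~j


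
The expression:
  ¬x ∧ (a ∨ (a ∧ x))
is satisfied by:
  {a: True, x: False}


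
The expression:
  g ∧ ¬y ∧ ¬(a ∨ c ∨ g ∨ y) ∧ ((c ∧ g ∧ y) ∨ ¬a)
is never true.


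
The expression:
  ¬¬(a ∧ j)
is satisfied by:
  {a: True, j: True}


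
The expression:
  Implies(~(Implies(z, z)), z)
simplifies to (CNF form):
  True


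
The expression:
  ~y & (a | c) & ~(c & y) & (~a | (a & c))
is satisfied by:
  {c: True, y: False}


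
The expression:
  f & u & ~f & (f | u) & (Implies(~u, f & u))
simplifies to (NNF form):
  False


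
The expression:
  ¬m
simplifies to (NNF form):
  ¬m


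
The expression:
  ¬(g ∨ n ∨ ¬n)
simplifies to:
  False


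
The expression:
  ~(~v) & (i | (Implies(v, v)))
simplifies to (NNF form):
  v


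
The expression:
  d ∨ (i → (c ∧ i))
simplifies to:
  c ∨ d ∨ ¬i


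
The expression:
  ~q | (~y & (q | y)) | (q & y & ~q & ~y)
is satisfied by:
  {q: False, y: False}
  {y: True, q: False}
  {q: True, y: False}


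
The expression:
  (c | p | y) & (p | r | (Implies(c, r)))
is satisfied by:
  {r: True, y: True, p: True, c: False}
  {r: True, p: True, c: False, y: False}
  {y: True, p: True, c: False, r: False}
  {p: True, y: False, c: False, r: False}
  {r: True, p: True, c: True, y: True}
  {r: True, p: True, c: True, y: False}
  {p: True, c: True, y: True, r: False}
  {p: True, c: True, r: False, y: False}
  {r: True, y: True, c: False, p: False}
  {y: True, r: False, c: False, p: False}
  {y: True, r: True, c: True, p: False}
  {r: True, c: True, y: False, p: False}


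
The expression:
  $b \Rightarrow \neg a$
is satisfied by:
  {a: False, b: False}
  {b: True, a: False}
  {a: True, b: False}


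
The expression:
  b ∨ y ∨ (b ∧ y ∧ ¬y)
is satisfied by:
  {y: True, b: True}
  {y: True, b: False}
  {b: True, y: False}


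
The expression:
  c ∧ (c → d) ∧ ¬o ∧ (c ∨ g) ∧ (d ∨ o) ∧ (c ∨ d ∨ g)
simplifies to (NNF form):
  c ∧ d ∧ ¬o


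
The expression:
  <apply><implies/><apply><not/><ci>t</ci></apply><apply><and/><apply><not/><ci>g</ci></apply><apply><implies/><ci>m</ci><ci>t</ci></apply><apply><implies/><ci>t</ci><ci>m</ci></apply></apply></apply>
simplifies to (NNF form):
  <apply><or/><ci>t</ci><apply><and/><apply><not/><ci>g</ci></apply><apply><not/><ci>m</ci></apply></apply></apply>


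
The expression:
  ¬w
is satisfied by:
  {w: False}


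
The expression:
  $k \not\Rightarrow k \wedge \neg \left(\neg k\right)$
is never true.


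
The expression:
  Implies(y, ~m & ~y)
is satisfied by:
  {y: False}


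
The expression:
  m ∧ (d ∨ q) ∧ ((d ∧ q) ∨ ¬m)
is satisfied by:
  {m: True, d: True, q: True}


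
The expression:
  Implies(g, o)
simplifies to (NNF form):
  o | ~g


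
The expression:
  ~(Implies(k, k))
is never true.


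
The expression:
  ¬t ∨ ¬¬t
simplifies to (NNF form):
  True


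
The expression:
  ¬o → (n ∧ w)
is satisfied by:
  {o: True, w: True, n: True}
  {o: True, w: True, n: False}
  {o: True, n: True, w: False}
  {o: True, n: False, w: False}
  {w: True, n: True, o: False}


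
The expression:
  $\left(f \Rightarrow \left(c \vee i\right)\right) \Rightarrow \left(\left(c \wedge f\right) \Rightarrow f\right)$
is always true.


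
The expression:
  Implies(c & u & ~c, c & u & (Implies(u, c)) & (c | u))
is always true.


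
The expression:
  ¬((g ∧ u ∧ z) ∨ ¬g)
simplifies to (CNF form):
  g ∧ (¬u ∨ ¬z)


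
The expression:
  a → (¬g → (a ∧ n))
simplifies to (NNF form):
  g ∨ n ∨ ¬a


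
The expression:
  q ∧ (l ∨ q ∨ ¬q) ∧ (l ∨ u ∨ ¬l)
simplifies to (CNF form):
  q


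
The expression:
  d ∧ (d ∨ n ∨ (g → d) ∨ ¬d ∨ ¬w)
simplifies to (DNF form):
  d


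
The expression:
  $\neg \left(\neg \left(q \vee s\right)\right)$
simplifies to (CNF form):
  $q \vee s$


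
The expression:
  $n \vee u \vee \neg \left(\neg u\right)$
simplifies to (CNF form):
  $n \vee u$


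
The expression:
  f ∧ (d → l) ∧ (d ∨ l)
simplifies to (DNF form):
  f ∧ l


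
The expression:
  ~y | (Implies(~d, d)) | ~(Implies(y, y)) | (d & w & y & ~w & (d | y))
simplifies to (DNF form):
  d | ~y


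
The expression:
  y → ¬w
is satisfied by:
  {w: False, y: False}
  {y: True, w: False}
  {w: True, y: False}


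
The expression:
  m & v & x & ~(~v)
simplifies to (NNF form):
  m & v & x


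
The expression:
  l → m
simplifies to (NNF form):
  m ∨ ¬l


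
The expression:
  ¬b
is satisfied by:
  {b: False}


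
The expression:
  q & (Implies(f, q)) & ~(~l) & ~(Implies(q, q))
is never true.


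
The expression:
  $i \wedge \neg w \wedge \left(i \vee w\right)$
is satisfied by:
  {i: True, w: False}


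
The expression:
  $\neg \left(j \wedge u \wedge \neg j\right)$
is always true.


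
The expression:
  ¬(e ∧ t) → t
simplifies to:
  t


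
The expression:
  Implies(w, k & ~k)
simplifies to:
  ~w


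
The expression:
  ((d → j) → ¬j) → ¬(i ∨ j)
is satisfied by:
  {j: True, i: False}
  {i: False, j: False}
  {i: True, j: True}


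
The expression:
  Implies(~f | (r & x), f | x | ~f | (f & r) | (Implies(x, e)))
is always true.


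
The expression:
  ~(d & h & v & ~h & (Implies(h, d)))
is always true.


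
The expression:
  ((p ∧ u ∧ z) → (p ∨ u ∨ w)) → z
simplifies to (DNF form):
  z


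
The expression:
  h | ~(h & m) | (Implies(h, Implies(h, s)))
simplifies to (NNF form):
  True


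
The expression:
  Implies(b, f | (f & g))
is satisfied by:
  {f: True, b: False}
  {b: False, f: False}
  {b: True, f: True}


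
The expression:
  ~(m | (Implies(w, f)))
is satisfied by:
  {w: True, f: False, m: False}


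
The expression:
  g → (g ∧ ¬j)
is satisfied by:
  {g: False, j: False}
  {j: True, g: False}
  {g: True, j: False}


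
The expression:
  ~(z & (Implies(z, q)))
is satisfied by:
  {q: False, z: False}
  {z: True, q: False}
  {q: True, z: False}


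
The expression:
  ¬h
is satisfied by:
  {h: False}


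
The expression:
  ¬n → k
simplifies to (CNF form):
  k ∨ n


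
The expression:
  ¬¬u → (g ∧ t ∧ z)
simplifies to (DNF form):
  (g ∧ t ∧ z) ∨ ¬u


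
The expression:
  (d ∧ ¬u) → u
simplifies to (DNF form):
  u ∨ ¬d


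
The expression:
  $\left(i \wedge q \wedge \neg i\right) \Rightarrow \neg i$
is always true.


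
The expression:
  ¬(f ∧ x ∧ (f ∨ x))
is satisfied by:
  {x: False, f: False}
  {f: True, x: False}
  {x: True, f: False}


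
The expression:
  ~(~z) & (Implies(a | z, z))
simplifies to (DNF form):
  z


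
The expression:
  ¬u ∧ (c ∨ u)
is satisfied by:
  {c: True, u: False}


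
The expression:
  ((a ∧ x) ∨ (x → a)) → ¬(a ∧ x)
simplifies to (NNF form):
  ¬a ∨ ¬x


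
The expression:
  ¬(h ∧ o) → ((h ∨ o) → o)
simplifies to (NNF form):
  o ∨ ¬h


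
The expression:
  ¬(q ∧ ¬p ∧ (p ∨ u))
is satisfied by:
  {p: True, u: False, q: False}
  {u: False, q: False, p: False}
  {q: True, p: True, u: False}
  {q: True, u: False, p: False}
  {p: True, u: True, q: False}
  {u: True, p: False, q: False}
  {q: True, u: True, p: True}


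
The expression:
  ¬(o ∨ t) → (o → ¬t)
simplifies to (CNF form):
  True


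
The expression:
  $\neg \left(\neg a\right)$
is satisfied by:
  {a: True}


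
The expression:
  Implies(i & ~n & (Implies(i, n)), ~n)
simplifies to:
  True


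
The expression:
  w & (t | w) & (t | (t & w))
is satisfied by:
  {t: True, w: True}


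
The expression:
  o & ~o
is never true.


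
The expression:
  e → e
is always true.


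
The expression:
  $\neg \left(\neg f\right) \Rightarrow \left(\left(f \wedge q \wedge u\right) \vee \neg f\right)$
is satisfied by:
  {q: True, u: True, f: False}
  {q: True, u: False, f: False}
  {u: True, q: False, f: False}
  {q: False, u: False, f: False}
  {f: True, q: True, u: True}


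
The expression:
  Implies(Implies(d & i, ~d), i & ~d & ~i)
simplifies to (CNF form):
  d & i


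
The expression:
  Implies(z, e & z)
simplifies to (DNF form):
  e | ~z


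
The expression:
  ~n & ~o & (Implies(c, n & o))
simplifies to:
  ~c & ~n & ~o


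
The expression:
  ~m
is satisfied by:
  {m: False}


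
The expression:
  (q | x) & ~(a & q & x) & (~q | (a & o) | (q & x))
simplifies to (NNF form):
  (a | x) & (o | x) & (q | x) & (~a | ~q | ~x)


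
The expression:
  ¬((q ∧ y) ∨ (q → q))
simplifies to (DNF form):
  False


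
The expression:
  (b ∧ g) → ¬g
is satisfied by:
  {g: False, b: False}
  {b: True, g: False}
  {g: True, b: False}


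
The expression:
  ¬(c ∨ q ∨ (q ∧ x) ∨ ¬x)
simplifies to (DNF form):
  x ∧ ¬c ∧ ¬q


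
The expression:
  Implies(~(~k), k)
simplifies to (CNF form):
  True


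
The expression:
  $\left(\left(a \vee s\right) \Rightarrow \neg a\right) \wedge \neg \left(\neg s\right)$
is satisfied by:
  {s: True, a: False}


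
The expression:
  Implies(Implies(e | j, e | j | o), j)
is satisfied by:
  {j: True}


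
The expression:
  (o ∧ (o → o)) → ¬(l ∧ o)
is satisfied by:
  {l: False, o: False}
  {o: True, l: False}
  {l: True, o: False}


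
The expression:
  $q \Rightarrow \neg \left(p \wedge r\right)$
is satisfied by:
  {p: False, q: False, r: False}
  {r: True, p: False, q: False}
  {q: True, p: False, r: False}
  {r: True, q: True, p: False}
  {p: True, r: False, q: False}
  {r: True, p: True, q: False}
  {q: True, p: True, r: False}


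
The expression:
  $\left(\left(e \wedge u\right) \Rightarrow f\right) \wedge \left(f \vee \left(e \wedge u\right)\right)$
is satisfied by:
  {f: True}


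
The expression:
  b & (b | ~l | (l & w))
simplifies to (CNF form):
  b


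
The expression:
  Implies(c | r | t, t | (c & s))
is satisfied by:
  {t: True, s: True, r: False, c: False}
  {t: True, r: False, s: False, c: False}
  {t: True, c: True, s: True, r: False}
  {t: True, c: True, r: False, s: False}
  {t: True, s: True, r: True, c: False}
  {t: True, r: True, s: False, c: False}
  {t: True, c: True, r: True, s: True}
  {t: True, c: True, r: True, s: False}
  {s: True, c: False, r: False, t: False}
  {c: False, r: False, s: False, t: False}
  {s: True, c: True, r: False, t: False}
  {c: True, s: True, r: True, t: False}


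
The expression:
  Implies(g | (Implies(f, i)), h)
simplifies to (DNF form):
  h | (f & ~g & ~i)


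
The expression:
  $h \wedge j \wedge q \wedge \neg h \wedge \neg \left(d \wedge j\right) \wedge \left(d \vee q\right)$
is never true.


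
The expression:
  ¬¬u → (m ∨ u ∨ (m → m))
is always true.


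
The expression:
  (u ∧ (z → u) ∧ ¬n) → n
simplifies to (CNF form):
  n ∨ ¬u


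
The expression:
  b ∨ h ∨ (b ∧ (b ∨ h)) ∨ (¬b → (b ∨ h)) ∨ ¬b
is always true.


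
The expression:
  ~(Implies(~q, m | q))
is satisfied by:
  {q: False, m: False}


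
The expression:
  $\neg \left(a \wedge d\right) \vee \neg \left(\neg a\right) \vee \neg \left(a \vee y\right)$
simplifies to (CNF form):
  $\text{True}$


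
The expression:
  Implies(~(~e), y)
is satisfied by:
  {y: True, e: False}
  {e: False, y: False}
  {e: True, y: True}


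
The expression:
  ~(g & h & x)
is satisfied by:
  {h: False, x: False, g: False}
  {g: True, h: False, x: False}
  {x: True, h: False, g: False}
  {g: True, x: True, h: False}
  {h: True, g: False, x: False}
  {g: True, h: True, x: False}
  {x: True, h: True, g: False}


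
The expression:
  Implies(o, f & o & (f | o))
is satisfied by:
  {f: True, o: False}
  {o: False, f: False}
  {o: True, f: True}


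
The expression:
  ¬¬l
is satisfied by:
  {l: True}


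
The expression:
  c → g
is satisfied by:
  {g: True, c: False}
  {c: False, g: False}
  {c: True, g: True}


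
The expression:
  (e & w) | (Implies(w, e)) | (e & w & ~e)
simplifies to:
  e | ~w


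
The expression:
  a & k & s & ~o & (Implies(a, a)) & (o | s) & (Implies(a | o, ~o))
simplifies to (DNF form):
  a & k & s & ~o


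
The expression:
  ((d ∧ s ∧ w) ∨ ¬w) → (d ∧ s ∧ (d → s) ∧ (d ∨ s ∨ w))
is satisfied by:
  {d: True, w: True, s: True}
  {d: True, w: True, s: False}
  {w: True, s: True, d: False}
  {w: True, s: False, d: False}
  {d: True, s: True, w: False}


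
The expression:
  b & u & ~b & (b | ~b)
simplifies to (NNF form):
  False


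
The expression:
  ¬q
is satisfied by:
  {q: False}


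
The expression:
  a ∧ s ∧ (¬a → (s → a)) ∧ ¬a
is never true.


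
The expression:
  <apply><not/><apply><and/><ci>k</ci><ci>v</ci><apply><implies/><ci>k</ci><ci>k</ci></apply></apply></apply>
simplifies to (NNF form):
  <apply><or/><apply><not/><ci>k</ci></apply><apply><not/><ci>v</ci></apply></apply>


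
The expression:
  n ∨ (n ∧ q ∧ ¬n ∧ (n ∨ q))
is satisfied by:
  {n: True}


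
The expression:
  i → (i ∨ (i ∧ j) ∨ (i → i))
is always true.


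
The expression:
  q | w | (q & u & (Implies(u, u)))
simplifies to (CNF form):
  q | w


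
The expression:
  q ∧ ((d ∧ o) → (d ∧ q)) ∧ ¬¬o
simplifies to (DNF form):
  o ∧ q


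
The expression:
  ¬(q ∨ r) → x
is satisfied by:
  {r: True, x: True, q: True}
  {r: True, x: True, q: False}
  {r: True, q: True, x: False}
  {r: True, q: False, x: False}
  {x: True, q: True, r: False}
  {x: True, q: False, r: False}
  {q: True, x: False, r: False}


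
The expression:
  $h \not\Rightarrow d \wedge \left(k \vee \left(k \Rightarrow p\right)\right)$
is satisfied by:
  {h: True, d: False}


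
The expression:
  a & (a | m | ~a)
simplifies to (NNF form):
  a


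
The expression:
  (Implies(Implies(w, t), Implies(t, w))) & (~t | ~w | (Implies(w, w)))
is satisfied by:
  {w: True, t: False}
  {t: False, w: False}
  {t: True, w: True}


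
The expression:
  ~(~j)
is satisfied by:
  {j: True}


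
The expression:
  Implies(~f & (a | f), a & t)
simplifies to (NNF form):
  f | t | ~a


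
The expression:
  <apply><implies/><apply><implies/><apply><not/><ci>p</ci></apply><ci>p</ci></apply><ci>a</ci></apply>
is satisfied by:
  {a: True, p: False}
  {p: False, a: False}
  {p: True, a: True}


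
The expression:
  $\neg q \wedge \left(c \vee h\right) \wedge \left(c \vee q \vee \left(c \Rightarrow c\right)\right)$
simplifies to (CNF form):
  $\neg q \wedge \left(c \vee h\right)$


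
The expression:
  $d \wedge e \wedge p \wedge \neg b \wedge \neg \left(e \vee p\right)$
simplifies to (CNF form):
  $\text{False}$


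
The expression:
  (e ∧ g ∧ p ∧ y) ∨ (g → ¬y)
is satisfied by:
  {e: True, p: True, g: False, y: False}
  {e: True, p: False, g: False, y: False}
  {p: True, e: False, g: False, y: False}
  {e: False, p: False, g: False, y: False}
  {y: True, e: True, p: True, g: False}
  {y: True, e: True, p: False, g: False}
  {y: True, p: True, e: False, g: False}
  {y: True, p: False, e: False, g: False}
  {e: True, g: True, p: True, y: False}
  {e: True, g: True, p: False, y: False}
  {g: True, p: True, e: False, y: False}
  {g: True, e: False, p: False, y: False}
  {y: True, e: True, g: True, p: True}


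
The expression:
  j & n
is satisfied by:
  {j: True, n: True}


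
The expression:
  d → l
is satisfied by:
  {l: True, d: False}
  {d: False, l: False}
  {d: True, l: True}


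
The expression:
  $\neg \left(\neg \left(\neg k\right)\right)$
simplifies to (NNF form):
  $\neg k$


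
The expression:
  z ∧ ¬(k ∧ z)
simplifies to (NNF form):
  z ∧ ¬k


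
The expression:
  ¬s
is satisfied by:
  {s: False}


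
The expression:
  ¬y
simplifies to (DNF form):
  ¬y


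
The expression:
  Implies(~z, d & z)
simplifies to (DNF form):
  z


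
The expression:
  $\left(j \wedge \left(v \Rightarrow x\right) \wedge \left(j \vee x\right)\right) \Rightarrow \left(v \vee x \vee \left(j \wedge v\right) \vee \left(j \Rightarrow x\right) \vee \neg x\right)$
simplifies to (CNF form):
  $\text{True}$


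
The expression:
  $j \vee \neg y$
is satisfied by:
  {j: True, y: False}
  {y: False, j: False}
  {y: True, j: True}


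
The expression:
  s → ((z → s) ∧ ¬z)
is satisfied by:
  {s: False, z: False}
  {z: True, s: False}
  {s: True, z: False}


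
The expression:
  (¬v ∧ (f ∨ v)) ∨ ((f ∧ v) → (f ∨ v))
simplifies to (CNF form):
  True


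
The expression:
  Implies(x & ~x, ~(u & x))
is always true.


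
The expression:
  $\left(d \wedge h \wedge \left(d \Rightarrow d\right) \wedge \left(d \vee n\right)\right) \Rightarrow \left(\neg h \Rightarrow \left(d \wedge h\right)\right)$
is always true.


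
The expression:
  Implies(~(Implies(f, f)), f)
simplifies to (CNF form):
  True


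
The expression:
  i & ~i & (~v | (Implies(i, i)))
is never true.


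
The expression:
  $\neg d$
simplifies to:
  $\neg d$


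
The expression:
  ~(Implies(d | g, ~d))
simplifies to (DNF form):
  d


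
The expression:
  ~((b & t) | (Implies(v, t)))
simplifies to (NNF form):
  v & ~t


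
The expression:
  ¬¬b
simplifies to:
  b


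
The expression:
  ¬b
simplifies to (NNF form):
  ¬b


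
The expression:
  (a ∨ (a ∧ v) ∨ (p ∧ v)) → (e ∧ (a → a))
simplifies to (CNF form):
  (e ∨ ¬a) ∧ (e ∨ ¬a ∨ ¬p) ∧ (e ∨ ¬a ∨ ¬v) ∧ (e ∨ ¬p ∨ ¬v)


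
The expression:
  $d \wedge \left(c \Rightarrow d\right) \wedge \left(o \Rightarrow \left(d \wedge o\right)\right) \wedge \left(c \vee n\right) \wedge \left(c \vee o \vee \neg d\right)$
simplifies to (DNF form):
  $\left(c \wedge d\right) \vee \left(c \wedge d \wedge n\right) \vee \left(c \wedge d \wedge o\right) \vee \left(d \wedge n \wedge o\right)$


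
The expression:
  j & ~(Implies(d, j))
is never true.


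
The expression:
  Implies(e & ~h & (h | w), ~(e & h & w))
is always true.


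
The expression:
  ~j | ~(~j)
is always true.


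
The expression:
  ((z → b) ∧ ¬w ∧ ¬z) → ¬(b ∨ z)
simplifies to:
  w ∨ z ∨ ¬b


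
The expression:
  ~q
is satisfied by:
  {q: False}


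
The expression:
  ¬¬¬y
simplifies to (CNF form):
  ¬y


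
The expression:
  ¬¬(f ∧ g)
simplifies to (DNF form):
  f ∧ g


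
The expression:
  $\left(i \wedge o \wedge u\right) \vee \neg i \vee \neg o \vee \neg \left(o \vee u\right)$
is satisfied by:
  {u: True, o: False, i: False}
  {o: False, i: False, u: False}
  {i: True, u: True, o: False}
  {i: True, o: False, u: False}
  {u: True, o: True, i: False}
  {o: True, u: False, i: False}
  {i: True, o: True, u: True}


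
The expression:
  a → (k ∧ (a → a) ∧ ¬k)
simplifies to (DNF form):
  ¬a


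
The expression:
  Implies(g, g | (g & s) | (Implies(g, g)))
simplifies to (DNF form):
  True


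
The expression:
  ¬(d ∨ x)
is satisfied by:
  {x: False, d: False}


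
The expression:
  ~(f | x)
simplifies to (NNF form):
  ~f & ~x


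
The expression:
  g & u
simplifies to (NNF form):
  g & u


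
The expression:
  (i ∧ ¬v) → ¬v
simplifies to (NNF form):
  True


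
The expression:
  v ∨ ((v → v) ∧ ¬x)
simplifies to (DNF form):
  v ∨ ¬x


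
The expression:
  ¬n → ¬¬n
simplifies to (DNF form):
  n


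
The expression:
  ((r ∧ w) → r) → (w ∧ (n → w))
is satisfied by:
  {w: True}


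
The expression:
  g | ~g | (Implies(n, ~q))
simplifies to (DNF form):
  True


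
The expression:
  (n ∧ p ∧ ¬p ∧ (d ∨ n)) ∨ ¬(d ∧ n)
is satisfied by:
  {d: False, n: False}
  {n: True, d: False}
  {d: True, n: False}


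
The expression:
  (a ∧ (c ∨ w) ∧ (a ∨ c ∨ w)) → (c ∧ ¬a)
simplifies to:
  (¬c ∧ ¬w) ∨ ¬a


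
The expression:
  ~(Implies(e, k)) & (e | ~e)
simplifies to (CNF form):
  e & ~k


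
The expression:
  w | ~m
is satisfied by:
  {w: True, m: False}
  {m: False, w: False}
  {m: True, w: True}


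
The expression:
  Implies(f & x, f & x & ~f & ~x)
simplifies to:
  ~f | ~x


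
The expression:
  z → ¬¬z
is always true.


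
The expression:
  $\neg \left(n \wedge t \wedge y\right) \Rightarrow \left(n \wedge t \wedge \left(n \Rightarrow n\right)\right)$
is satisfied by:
  {t: True, n: True}


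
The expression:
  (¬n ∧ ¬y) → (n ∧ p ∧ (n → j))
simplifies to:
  n ∨ y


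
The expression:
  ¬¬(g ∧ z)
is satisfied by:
  {z: True, g: True}


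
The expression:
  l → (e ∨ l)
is always true.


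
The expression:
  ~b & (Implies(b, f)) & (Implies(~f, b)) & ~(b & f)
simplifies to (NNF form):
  f & ~b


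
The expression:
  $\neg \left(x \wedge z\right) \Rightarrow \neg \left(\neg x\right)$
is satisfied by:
  {x: True}


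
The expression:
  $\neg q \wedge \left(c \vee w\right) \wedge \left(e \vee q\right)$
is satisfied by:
  {c: True, w: True, e: True, q: False}
  {c: True, e: True, q: False, w: False}
  {w: True, e: True, q: False, c: False}


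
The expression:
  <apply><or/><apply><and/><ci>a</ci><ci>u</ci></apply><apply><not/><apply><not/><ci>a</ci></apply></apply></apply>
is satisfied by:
  {a: True}


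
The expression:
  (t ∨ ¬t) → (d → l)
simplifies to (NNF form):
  l ∨ ¬d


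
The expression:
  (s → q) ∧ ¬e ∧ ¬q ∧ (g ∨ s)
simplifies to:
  g ∧ ¬e ∧ ¬q ∧ ¬s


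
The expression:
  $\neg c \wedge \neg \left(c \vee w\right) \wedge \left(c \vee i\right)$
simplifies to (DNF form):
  $i \wedge \neg c \wedge \neg w$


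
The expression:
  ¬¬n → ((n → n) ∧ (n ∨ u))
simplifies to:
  True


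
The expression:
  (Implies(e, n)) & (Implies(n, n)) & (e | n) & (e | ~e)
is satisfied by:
  {n: True}


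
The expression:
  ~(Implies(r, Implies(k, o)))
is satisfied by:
  {r: True, k: True, o: False}


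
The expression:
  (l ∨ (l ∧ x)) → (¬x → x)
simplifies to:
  x ∨ ¬l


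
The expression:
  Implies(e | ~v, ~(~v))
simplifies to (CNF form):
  v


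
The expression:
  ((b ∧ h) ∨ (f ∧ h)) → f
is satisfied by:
  {f: True, b: False, h: False}
  {f: False, b: False, h: False}
  {h: True, f: True, b: False}
  {h: True, f: False, b: False}
  {b: True, f: True, h: False}
  {b: True, f: False, h: False}
  {b: True, h: True, f: True}


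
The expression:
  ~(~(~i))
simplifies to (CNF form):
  ~i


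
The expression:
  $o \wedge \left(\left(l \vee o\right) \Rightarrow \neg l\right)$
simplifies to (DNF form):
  $o \wedge \neg l$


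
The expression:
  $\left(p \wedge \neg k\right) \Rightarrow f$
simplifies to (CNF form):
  $f \vee k \vee \neg p$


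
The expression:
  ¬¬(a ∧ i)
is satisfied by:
  {a: True, i: True}


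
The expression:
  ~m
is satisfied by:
  {m: False}


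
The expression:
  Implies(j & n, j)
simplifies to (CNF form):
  True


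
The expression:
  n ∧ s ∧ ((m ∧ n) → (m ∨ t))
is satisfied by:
  {s: True, n: True}


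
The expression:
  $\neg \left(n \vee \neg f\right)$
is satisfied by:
  {f: True, n: False}


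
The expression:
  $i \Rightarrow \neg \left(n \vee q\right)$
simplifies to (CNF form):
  $\left(\neg i \vee \neg n\right) \wedge \left(\neg i \vee \neg q\right)$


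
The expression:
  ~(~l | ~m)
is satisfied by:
  {m: True, l: True}


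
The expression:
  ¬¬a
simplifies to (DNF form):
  a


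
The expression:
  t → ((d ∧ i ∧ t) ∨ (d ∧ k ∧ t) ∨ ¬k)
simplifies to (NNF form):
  d ∨ ¬k ∨ ¬t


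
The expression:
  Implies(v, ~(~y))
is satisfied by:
  {y: True, v: False}
  {v: False, y: False}
  {v: True, y: True}


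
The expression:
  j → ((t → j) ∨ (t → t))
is always true.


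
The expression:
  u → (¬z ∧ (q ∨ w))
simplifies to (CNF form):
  (¬u ∨ ¬z) ∧ (q ∨ w ∨ ¬u) ∧ (q ∨ ¬u ∨ ¬z) ∧ (w ∨ ¬u ∨ ¬z)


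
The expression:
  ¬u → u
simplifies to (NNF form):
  u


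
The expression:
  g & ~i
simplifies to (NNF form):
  g & ~i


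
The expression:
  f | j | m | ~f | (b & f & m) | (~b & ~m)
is always true.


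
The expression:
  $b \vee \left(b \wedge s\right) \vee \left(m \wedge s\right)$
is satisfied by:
  {b: True, m: True, s: True}
  {b: True, m: True, s: False}
  {b: True, s: True, m: False}
  {b: True, s: False, m: False}
  {m: True, s: True, b: False}


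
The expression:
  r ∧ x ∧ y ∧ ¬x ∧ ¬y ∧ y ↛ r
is never true.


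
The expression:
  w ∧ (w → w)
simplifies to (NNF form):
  w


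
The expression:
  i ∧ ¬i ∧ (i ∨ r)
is never true.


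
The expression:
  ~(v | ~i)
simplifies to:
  i & ~v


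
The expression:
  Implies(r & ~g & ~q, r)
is always true.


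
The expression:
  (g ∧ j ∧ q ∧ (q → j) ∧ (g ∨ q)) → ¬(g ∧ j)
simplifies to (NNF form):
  ¬g ∨ ¬j ∨ ¬q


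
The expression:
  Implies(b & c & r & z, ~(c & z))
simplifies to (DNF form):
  ~b | ~c | ~r | ~z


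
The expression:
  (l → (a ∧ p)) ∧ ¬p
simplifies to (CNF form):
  ¬l ∧ ¬p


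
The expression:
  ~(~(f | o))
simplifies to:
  f | o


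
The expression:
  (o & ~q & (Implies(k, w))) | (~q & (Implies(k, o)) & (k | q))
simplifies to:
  o & ~q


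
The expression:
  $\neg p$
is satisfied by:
  {p: False}


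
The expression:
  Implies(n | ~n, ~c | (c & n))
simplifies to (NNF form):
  n | ~c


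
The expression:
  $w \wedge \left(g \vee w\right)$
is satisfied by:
  {w: True}


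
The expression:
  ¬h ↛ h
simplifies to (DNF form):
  ¬h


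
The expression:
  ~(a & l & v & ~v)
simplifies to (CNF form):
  True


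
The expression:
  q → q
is always true.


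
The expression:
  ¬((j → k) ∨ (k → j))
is never true.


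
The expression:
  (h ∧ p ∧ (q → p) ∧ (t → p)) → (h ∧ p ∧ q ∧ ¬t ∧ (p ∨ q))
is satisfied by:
  {q: True, p: False, h: False, t: False}
  {q: False, p: False, h: False, t: False}
  {t: True, q: True, p: False, h: False}
  {t: True, q: False, p: False, h: False}
  {h: True, q: True, p: False, t: False}
  {h: True, q: False, p: False, t: False}
  {h: True, t: True, q: True, p: False}
  {h: True, t: True, q: False, p: False}
  {p: True, q: True, t: False, h: False}
  {p: True, q: False, t: False, h: False}
  {t: True, p: True, q: True, h: False}
  {t: True, p: True, q: False, h: False}
  {h: True, p: True, q: True, t: False}


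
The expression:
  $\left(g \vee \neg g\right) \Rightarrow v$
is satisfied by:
  {v: True}


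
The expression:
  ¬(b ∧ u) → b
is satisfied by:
  {b: True}


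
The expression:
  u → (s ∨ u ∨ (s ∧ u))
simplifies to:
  True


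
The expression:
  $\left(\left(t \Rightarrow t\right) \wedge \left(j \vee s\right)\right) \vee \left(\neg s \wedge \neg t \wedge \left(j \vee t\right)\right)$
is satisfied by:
  {s: True, j: True}
  {s: True, j: False}
  {j: True, s: False}


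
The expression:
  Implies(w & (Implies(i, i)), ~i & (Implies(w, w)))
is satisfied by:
  {w: False, i: False}
  {i: True, w: False}
  {w: True, i: False}


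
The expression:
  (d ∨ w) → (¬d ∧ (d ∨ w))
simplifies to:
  ¬d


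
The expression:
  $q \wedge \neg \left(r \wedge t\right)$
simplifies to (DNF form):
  $\left(q \wedge \neg r\right) \vee \left(q \wedge \neg t\right)$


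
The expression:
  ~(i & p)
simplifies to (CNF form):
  ~i | ~p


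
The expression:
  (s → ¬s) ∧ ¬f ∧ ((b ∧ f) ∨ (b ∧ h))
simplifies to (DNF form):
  b ∧ h ∧ ¬f ∧ ¬s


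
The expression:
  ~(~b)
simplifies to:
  b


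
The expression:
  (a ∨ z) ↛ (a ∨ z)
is never true.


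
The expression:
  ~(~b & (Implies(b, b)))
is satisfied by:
  {b: True}


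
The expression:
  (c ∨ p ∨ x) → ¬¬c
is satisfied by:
  {c: True, x: False, p: False}
  {c: True, p: True, x: False}
  {c: True, x: True, p: False}
  {c: True, p: True, x: True}
  {p: False, x: False, c: False}


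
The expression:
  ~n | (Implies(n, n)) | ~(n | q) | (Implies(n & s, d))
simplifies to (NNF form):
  True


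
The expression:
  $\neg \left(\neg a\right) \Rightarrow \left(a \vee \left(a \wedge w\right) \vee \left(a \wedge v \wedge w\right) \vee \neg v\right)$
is always true.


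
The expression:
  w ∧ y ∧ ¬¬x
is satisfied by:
  {w: True, x: True, y: True}


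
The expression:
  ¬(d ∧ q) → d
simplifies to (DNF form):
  d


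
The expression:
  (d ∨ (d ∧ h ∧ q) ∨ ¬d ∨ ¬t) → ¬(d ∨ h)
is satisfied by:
  {d: False, h: False}


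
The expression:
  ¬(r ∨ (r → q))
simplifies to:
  False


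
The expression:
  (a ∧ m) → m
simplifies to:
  True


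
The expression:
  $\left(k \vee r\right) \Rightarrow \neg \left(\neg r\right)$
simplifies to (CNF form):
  $r \vee \neg k$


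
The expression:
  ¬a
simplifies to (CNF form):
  ¬a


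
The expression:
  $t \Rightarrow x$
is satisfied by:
  {x: True, t: False}
  {t: False, x: False}
  {t: True, x: True}


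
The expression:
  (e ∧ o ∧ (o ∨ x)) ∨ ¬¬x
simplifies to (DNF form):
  x ∨ (e ∧ o)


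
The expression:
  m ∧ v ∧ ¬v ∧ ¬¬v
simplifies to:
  False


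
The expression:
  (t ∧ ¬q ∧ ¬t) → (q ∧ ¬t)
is always true.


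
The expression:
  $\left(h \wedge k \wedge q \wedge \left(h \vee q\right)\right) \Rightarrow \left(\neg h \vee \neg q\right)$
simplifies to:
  $\neg h \vee \neg k \vee \neg q$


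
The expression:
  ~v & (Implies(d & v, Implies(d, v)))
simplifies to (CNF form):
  ~v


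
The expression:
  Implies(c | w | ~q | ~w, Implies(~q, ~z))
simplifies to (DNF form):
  q | ~z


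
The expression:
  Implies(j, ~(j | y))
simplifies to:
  ~j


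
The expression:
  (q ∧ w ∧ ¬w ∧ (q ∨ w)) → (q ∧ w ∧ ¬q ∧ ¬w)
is always true.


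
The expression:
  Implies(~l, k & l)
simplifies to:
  l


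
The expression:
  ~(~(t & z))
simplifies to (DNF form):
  t & z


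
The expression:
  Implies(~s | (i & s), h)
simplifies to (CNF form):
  (h | s) & (h | ~i)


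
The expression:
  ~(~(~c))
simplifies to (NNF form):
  ~c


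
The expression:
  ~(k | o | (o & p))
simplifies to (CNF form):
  ~k & ~o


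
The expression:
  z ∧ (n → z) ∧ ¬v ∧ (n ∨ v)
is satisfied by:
  {z: True, n: True, v: False}


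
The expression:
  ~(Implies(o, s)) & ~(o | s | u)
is never true.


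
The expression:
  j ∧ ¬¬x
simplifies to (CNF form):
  j ∧ x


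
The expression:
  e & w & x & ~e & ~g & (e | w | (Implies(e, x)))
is never true.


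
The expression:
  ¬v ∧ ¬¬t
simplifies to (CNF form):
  t ∧ ¬v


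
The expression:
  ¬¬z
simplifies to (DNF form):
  z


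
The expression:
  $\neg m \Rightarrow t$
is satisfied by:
  {t: True, m: True}
  {t: True, m: False}
  {m: True, t: False}


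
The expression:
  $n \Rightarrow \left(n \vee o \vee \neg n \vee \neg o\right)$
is always true.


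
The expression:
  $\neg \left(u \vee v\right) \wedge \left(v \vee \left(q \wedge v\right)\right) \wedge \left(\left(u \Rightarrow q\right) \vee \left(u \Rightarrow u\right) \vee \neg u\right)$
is never true.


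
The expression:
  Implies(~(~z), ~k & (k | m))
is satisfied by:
  {m: True, k: False, z: False}
  {k: False, z: False, m: False}
  {m: True, k: True, z: False}
  {k: True, m: False, z: False}
  {z: True, m: True, k: False}


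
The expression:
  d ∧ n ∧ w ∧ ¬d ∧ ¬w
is never true.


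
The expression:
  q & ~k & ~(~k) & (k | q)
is never true.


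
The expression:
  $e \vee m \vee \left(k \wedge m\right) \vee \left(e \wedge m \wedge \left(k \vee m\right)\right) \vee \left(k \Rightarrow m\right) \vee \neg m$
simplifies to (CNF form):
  $\text{True}$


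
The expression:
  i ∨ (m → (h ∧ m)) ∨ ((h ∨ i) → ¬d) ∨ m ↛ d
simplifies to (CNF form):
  True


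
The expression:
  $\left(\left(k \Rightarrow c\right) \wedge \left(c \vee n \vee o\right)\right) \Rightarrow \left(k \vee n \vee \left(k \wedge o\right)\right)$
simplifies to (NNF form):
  $k \vee n \vee \left(\neg c \wedge \neg o\right)$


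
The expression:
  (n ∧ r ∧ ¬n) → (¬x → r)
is always true.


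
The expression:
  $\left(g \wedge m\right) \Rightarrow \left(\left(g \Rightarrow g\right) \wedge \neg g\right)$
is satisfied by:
  {g: False, m: False}
  {m: True, g: False}
  {g: True, m: False}


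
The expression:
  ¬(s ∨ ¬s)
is never true.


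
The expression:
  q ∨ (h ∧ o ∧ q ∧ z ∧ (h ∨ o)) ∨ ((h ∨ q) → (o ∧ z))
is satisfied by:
  {q: True, o: True, z: True, h: False}
  {q: True, o: True, z: False, h: False}
  {q: True, z: True, h: False, o: False}
  {q: True, z: False, h: False, o: False}
  {o: True, z: True, h: False, q: False}
  {o: True, z: False, h: False, q: False}
  {z: True, o: False, h: False, q: False}
  {z: False, o: False, h: False, q: False}
  {q: True, o: True, h: True, z: True}
  {q: True, o: True, h: True, z: False}
  {q: True, h: True, z: True, o: False}
  {q: True, h: True, z: False, o: False}
  {o: True, h: True, z: True, q: False}


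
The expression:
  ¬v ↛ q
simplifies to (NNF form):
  q ∨ ¬v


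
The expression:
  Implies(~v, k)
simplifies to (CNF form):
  k | v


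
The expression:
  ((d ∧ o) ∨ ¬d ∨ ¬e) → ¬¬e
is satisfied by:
  {e: True}


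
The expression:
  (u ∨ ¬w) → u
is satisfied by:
  {u: True, w: True}
  {u: True, w: False}
  {w: True, u: False}


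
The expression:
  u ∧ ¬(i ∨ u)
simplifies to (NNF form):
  False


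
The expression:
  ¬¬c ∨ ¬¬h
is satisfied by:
  {c: True, h: True}
  {c: True, h: False}
  {h: True, c: False}


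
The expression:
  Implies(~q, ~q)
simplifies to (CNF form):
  True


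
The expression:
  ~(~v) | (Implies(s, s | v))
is always true.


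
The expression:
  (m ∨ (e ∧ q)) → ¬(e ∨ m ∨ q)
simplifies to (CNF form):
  ¬m ∧ (¬e ∨ ¬q)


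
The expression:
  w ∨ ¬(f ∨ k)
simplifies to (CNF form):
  (w ∨ ¬f) ∧ (w ∨ ¬k)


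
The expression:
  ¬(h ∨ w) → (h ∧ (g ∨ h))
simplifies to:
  h ∨ w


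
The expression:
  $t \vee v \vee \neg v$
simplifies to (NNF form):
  $\text{True}$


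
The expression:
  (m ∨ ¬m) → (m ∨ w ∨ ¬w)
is always true.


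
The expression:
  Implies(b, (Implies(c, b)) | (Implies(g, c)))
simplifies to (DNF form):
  True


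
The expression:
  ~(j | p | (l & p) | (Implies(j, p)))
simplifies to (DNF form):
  False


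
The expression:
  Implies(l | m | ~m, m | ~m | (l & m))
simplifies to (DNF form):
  True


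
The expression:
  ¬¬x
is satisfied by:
  {x: True}


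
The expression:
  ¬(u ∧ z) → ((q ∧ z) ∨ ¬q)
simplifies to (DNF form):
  z ∨ ¬q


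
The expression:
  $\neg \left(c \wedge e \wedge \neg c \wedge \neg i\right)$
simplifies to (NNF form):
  $\text{True}$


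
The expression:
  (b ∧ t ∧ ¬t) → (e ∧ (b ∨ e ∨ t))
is always true.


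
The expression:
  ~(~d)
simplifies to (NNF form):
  d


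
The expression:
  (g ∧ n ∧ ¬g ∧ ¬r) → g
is always true.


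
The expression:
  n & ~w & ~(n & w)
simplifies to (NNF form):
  n & ~w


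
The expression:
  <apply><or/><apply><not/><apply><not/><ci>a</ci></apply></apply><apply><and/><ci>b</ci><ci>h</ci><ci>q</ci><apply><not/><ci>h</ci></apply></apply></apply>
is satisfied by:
  {a: True}


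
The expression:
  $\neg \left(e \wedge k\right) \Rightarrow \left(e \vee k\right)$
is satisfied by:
  {k: True, e: True}
  {k: True, e: False}
  {e: True, k: False}


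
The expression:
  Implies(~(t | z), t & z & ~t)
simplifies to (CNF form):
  t | z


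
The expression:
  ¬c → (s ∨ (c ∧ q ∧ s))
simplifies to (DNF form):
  c ∨ s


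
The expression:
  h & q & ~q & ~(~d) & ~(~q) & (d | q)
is never true.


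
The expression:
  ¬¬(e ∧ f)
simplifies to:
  e ∧ f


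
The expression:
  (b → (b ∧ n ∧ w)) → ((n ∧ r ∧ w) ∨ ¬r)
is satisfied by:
  {b: True, w: True, n: True, r: False}
  {b: True, w: True, n: False, r: False}
  {b: True, n: True, w: False, r: False}
  {b: True, n: False, w: False, r: False}
  {w: True, n: True, b: False, r: False}
  {w: True, n: False, b: False, r: False}
  {n: True, b: False, w: False, r: False}
  {n: False, b: False, w: False, r: False}
  {r: True, b: True, w: True, n: True}
  {r: True, b: True, w: True, n: False}
  {r: True, b: True, n: True, w: False}
  {r: True, b: True, n: False, w: False}
  {r: True, w: True, n: True, b: False}


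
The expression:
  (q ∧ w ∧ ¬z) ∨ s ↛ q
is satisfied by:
  {w: True, s: True, q: False, z: False}
  {s: True, z: False, w: False, q: False}
  {z: True, w: True, s: True, q: False}
  {z: True, s: True, w: False, q: False}
  {q: True, w: True, s: True, z: False}
  {q: True, w: True, z: False, s: False}
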